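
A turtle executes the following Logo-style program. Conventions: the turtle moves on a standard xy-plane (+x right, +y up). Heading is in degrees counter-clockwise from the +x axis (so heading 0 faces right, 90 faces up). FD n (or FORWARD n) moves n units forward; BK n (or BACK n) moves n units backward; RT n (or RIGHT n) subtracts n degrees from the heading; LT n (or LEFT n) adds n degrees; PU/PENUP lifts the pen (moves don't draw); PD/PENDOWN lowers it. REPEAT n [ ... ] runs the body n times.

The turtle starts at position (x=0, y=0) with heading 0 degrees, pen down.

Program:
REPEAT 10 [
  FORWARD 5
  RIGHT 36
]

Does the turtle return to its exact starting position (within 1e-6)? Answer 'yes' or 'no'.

Executing turtle program step by step:
Start: pos=(0,0), heading=0, pen down
REPEAT 10 [
  -- iteration 1/10 --
  FD 5: (0,0) -> (5,0) [heading=0, draw]
  RT 36: heading 0 -> 324
  -- iteration 2/10 --
  FD 5: (5,0) -> (9.045,-2.939) [heading=324, draw]
  RT 36: heading 324 -> 288
  -- iteration 3/10 --
  FD 5: (9.045,-2.939) -> (10.59,-7.694) [heading=288, draw]
  RT 36: heading 288 -> 252
  -- iteration 4/10 --
  FD 5: (10.59,-7.694) -> (9.045,-12.449) [heading=252, draw]
  RT 36: heading 252 -> 216
  -- iteration 5/10 --
  FD 5: (9.045,-12.449) -> (5,-15.388) [heading=216, draw]
  RT 36: heading 216 -> 180
  -- iteration 6/10 --
  FD 5: (5,-15.388) -> (0,-15.388) [heading=180, draw]
  RT 36: heading 180 -> 144
  -- iteration 7/10 --
  FD 5: (0,-15.388) -> (-4.045,-12.449) [heading=144, draw]
  RT 36: heading 144 -> 108
  -- iteration 8/10 --
  FD 5: (-4.045,-12.449) -> (-5.59,-7.694) [heading=108, draw]
  RT 36: heading 108 -> 72
  -- iteration 9/10 --
  FD 5: (-5.59,-7.694) -> (-4.045,-2.939) [heading=72, draw]
  RT 36: heading 72 -> 36
  -- iteration 10/10 --
  FD 5: (-4.045,-2.939) -> (0,0) [heading=36, draw]
  RT 36: heading 36 -> 0
]
Final: pos=(0,0), heading=0, 10 segment(s) drawn

Start position: (0, 0)
Final position: (0, 0)
Distance = 0; < 1e-6 -> CLOSED

Answer: yes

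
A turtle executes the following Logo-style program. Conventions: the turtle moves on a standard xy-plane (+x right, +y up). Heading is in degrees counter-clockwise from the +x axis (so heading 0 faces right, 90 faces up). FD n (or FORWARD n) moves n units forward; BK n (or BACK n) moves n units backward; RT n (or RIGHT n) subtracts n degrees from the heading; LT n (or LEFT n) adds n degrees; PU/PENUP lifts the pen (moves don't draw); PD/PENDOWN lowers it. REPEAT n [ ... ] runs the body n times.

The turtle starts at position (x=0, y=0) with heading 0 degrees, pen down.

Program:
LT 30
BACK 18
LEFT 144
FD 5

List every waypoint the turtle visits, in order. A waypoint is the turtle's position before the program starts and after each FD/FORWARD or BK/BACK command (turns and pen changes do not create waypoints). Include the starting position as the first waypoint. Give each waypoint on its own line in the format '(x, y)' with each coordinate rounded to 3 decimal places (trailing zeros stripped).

Answer: (0, 0)
(-15.588, -9)
(-20.561, -8.477)

Derivation:
Executing turtle program step by step:
Start: pos=(0,0), heading=0, pen down
LT 30: heading 0 -> 30
BK 18: (0,0) -> (-15.588,-9) [heading=30, draw]
LT 144: heading 30 -> 174
FD 5: (-15.588,-9) -> (-20.561,-8.477) [heading=174, draw]
Final: pos=(-20.561,-8.477), heading=174, 2 segment(s) drawn
Waypoints (3 total):
(0, 0)
(-15.588, -9)
(-20.561, -8.477)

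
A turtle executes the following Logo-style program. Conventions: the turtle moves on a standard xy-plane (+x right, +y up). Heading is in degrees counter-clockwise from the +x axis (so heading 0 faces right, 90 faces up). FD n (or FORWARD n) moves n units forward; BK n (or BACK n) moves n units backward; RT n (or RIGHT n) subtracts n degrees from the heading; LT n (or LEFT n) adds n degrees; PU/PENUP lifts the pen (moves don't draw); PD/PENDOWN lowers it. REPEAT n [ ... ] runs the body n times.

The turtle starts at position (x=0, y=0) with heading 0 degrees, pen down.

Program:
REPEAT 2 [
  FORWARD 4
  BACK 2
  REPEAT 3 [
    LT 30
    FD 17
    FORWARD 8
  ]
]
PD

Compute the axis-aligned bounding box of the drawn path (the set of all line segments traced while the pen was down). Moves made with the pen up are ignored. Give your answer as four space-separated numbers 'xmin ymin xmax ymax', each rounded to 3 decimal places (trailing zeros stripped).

Executing turtle program step by step:
Start: pos=(0,0), heading=0, pen down
REPEAT 2 [
  -- iteration 1/2 --
  FD 4: (0,0) -> (4,0) [heading=0, draw]
  BK 2: (4,0) -> (2,0) [heading=0, draw]
  REPEAT 3 [
    -- iteration 1/3 --
    LT 30: heading 0 -> 30
    FD 17: (2,0) -> (16.722,8.5) [heading=30, draw]
    FD 8: (16.722,8.5) -> (23.651,12.5) [heading=30, draw]
    -- iteration 2/3 --
    LT 30: heading 30 -> 60
    FD 17: (23.651,12.5) -> (32.151,27.222) [heading=60, draw]
    FD 8: (32.151,27.222) -> (36.151,34.151) [heading=60, draw]
    -- iteration 3/3 --
    LT 30: heading 60 -> 90
    FD 17: (36.151,34.151) -> (36.151,51.151) [heading=90, draw]
    FD 8: (36.151,51.151) -> (36.151,59.151) [heading=90, draw]
  ]
  -- iteration 2/2 --
  FD 4: (36.151,59.151) -> (36.151,63.151) [heading=90, draw]
  BK 2: (36.151,63.151) -> (36.151,61.151) [heading=90, draw]
  REPEAT 3 [
    -- iteration 1/3 --
    LT 30: heading 90 -> 120
    FD 17: (36.151,61.151) -> (27.651,75.873) [heading=120, draw]
    FD 8: (27.651,75.873) -> (23.651,82.801) [heading=120, draw]
    -- iteration 2/3 --
    LT 30: heading 120 -> 150
    FD 17: (23.651,82.801) -> (8.928,91.301) [heading=150, draw]
    FD 8: (8.928,91.301) -> (2,95.301) [heading=150, draw]
    -- iteration 3/3 --
    LT 30: heading 150 -> 180
    FD 17: (2,95.301) -> (-15,95.301) [heading=180, draw]
    FD 8: (-15,95.301) -> (-23,95.301) [heading=180, draw]
  ]
]
PD: pen down
Final: pos=(-23,95.301), heading=180, 16 segment(s) drawn

Segment endpoints: x in {-23, -15, 0, 2, 2, 4, 8.928, 16.722, 23.651, 23.651, 27.651, 32.151, 36.151}, y in {0, 8.5, 12.5, 27.222, 34.151, 51.151, 59.151, 61.151, 63.151, 75.873, 82.801, 91.301, 95.301}
xmin=-23, ymin=0, xmax=36.151, ymax=95.301

Answer: -23 0 36.151 95.301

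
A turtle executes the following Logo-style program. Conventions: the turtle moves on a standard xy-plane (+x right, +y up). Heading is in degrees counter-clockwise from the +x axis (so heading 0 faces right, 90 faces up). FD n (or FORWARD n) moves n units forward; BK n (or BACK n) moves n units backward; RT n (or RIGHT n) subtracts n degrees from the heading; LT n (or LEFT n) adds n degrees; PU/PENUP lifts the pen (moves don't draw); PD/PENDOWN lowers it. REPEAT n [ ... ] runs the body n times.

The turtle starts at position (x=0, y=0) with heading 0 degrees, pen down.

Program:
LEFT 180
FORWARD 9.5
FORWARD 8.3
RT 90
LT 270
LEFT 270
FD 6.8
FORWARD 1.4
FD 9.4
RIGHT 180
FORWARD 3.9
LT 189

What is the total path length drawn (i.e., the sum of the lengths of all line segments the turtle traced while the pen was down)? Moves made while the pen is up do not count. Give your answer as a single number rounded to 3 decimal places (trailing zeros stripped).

Answer: 39.3

Derivation:
Executing turtle program step by step:
Start: pos=(0,0), heading=0, pen down
LT 180: heading 0 -> 180
FD 9.5: (0,0) -> (-9.5,0) [heading=180, draw]
FD 8.3: (-9.5,0) -> (-17.8,0) [heading=180, draw]
RT 90: heading 180 -> 90
LT 270: heading 90 -> 0
LT 270: heading 0 -> 270
FD 6.8: (-17.8,0) -> (-17.8,-6.8) [heading=270, draw]
FD 1.4: (-17.8,-6.8) -> (-17.8,-8.2) [heading=270, draw]
FD 9.4: (-17.8,-8.2) -> (-17.8,-17.6) [heading=270, draw]
RT 180: heading 270 -> 90
FD 3.9: (-17.8,-17.6) -> (-17.8,-13.7) [heading=90, draw]
LT 189: heading 90 -> 279
Final: pos=(-17.8,-13.7), heading=279, 6 segment(s) drawn

Segment lengths:
  seg 1: (0,0) -> (-9.5,0), length = 9.5
  seg 2: (-9.5,0) -> (-17.8,0), length = 8.3
  seg 3: (-17.8,0) -> (-17.8,-6.8), length = 6.8
  seg 4: (-17.8,-6.8) -> (-17.8,-8.2), length = 1.4
  seg 5: (-17.8,-8.2) -> (-17.8,-17.6), length = 9.4
  seg 6: (-17.8,-17.6) -> (-17.8,-13.7), length = 3.9
Total = 39.3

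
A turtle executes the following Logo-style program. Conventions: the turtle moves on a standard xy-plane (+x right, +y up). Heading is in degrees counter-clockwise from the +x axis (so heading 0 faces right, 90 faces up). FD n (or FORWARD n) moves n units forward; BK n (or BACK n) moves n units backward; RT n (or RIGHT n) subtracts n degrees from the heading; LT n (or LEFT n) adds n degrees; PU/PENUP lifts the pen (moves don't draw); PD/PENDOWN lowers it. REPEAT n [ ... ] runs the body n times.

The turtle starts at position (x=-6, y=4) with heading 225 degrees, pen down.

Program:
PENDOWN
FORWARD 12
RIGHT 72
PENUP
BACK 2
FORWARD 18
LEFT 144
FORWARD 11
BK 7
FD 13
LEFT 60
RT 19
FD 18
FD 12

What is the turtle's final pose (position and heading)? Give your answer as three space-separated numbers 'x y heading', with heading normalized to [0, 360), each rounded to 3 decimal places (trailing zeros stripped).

Executing turtle program step by step:
Start: pos=(-6,4), heading=225, pen down
PD: pen down
FD 12: (-6,4) -> (-14.485,-4.485) [heading=225, draw]
RT 72: heading 225 -> 153
PU: pen up
BK 2: (-14.485,-4.485) -> (-12.703,-5.393) [heading=153, move]
FD 18: (-12.703,-5.393) -> (-28.741,2.779) [heading=153, move]
LT 144: heading 153 -> 297
FD 11: (-28.741,2.779) -> (-23.747,-7.023) [heading=297, move]
BK 7: (-23.747,-7.023) -> (-26.925,-0.785) [heading=297, move]
FD 13: (-26.925,-0.785) -> (-21.024,-12.369) [heading=297, move]
LT 60: heading 297 -> 357
RT 19: heading 357 -> 338
FD 18: (-21.024,-12.369) -> (-4.334,-19.111) [heading=338, move]
FD 12: (-4.334,-19.111) -> (6.792,-23.607) [heading=338, move]
Final: pos=(6.792,-23.607), heading=338, 1 segment(s) drawn

Answer: 6.792 -23.607 338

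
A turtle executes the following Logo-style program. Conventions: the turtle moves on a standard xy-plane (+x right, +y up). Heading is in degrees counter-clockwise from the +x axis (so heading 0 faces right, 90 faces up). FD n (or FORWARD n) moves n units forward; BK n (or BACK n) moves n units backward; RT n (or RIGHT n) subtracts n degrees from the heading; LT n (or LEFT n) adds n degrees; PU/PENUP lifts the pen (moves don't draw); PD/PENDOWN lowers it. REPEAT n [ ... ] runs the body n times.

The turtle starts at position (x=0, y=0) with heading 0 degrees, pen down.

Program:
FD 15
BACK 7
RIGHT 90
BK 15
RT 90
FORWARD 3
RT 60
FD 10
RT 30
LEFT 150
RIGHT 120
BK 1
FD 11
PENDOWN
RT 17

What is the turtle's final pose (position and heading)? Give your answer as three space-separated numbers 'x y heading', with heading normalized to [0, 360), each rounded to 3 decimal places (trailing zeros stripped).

Executing turtle program step by step:
Start: pos=(0,0), heading=0, pen down
FD 15: (0,0) -> (15,0) [heading=0, draw]
BK 7: (15,0) -> (8,0) [heading=0, draw]
RT 90: heading 0 -> 270
BK 15: (8,0) -> (8,15) [heading=270, draw]
RT 90: heading 270 -> 180
FD 3: (8,15) -> (5,15) [heading=180, draw]
RT 60: heading 180 -> 120
FD 10: (5,15) -> (0,23.66) [heading=120, draw]
RT 30: heading 120 -> 90
LT 150: heading 90 -> 240
RT 120: heading 240 -> 120
BK 1: (0,23.66) -> (0.5,22.794) [heading=120, draw]
FD 11: (0.5,22.794) -> (-5,32.321) [heading=120, draw]
PD: pen down
RT 17: heading 120 -> 103
Final: pos=(-5,32.321), heading=103, 7 segment(s) drawn

Answer: -5 32.321 103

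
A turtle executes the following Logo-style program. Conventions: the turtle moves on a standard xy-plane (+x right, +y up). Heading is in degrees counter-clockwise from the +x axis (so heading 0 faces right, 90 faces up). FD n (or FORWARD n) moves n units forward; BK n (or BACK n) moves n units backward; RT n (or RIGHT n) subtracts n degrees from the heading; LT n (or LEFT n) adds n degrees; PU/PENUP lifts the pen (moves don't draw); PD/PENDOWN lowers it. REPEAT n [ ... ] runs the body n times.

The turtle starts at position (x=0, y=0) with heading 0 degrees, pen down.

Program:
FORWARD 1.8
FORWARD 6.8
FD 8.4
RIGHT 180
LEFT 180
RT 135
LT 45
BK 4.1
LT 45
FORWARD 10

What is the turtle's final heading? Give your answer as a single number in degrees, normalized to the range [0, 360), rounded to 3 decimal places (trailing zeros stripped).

Executing turtle program step by step:
Start: pos=(0,0), heading=0, pen down
FD 1.8: (0,0) -> (1.8,0) [heading=0, draw]
FD 6.8: (1.8,0) -> (8.6,0) [heading=0, draw]
FD 8.4: (8.6,0) -> (17,0) [heading=0, draw]
RT 180: heading 0 -> 180
LT 180: heading 180 -> 0
RT 135: heading 0 -> 225
LT 45: heading 225 -> 270
BK 4.1: (17,0) -> (17,4.1) [heading=270, draw]
LT 45: heading 270 -> 315
FD 10: (17,4.1) -> (24.071,-2.971) [heading=315, draw]
Final: pos=(24.071,-2.971), heading=315, 5 segment(s) drawn

Answer: 315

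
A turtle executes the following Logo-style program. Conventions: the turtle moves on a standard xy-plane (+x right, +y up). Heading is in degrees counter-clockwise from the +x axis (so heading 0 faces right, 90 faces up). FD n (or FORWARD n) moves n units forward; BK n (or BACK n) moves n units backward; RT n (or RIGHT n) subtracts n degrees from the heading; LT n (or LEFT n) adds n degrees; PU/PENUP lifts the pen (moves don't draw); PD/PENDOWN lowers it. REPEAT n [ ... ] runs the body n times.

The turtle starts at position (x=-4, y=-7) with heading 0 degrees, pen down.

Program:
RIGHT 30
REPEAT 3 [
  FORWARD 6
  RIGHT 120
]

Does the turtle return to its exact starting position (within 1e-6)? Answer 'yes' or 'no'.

Answer: yes

Derivation:
Executing turtle program step by step:
Start: pos=(-4,-7), heading=0, pen down
RT 30: heading 0 -> 330
REPEAT 3 [
  -- iteration 1/3 --
  FD 6: (-4,-7) -> (1.196,-10) [heading=330, draw]
  RT 120: heading 330 -> 210
  -- iteration 2/3 --
  FD 6: (1.196,-10) -> (-4,-13) [heading=210, draw]
  RT 120: heading 210 -> 90
  -- iteration 3/3 --
  FD 6: (-4,-13) -> (-4,-7) [heading=90, draw]
  RT 120: heading 90 -> 330
]
Final: pos=(-4,-7), heading=330, 3 segment(s) drawn

Start position: (-4, -7)
Final position: (-4, -7)
Distance = 0; < 1e-6 -> CLOSED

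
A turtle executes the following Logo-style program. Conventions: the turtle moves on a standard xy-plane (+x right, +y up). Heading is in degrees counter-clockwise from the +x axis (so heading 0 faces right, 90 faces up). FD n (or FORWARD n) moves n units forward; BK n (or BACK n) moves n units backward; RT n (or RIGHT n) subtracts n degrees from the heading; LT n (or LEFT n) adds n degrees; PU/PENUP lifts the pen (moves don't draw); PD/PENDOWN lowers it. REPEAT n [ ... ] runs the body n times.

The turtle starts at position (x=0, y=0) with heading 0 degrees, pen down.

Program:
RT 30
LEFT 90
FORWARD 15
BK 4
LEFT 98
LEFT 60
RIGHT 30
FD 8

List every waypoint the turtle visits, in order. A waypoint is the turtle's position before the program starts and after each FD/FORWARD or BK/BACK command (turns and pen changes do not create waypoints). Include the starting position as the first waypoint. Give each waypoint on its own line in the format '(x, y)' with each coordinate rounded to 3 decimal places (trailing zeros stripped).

Executing turtle program step by step:
Start: pos=(0,0), heading=0, pen down
RT 30: heading 0 -> 330
LT 90: heading 330 -> 60
FD 15: (0,0) -> (7.5,12.99) [heading=60, draw]
BK 4: (7.5,12.99) -> (5.5,9.526) [heading=60, draw]
LT 98: heading 60 -> 158
LT 60: heading 158 -> 218
RT 30: heading 218 -> 188
FD 8: (5.5,9.526) -> (-2.422,8.413) [heading=188, draw]
Final: pos=(-2.422,8.413), heading=188, 3 segment(s) drawn
Waypoints (4 total):
(0, 0)
(7.5, 12.99)
(5.5, 9.526)
(-2.422, 8.413)

Answer: (0, 0)
(7.5, 12.99)
(5.5, 9.526)
(-2.422, 8.413)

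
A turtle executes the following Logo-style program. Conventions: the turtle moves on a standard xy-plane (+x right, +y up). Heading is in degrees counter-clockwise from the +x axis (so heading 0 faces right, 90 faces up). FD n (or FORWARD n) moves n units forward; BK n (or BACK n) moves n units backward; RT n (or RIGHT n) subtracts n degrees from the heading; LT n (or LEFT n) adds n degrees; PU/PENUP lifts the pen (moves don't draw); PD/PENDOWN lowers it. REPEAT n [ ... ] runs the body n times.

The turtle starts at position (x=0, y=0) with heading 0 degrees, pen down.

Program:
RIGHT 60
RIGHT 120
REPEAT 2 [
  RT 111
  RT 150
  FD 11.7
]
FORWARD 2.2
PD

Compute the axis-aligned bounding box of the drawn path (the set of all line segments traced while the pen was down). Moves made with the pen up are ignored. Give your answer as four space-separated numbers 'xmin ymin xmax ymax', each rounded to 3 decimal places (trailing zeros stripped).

Executing turtle program step by step:
Start: pos=(0,0), heading=0, pen down
RT 60: heading 0 -> 300
RT 120: heading 300 -> 180
REPEAT 2 [
  -- iteration 1/2 --
  RT 111: heading 180 -> 69
  RT 150: heading 69 -> 279
  FD 11.7: (0,0) -> (1.83,-11.556) [heading=279, draw]
  -- iteration 2/2 --
  RT 111: heading 279 -> 168
  RT 150: heading 168 -> 18
  FD 11.7: (1.83,-11.556) -> (12.958,-7.94) [heading=18, draw]
]
FD 2.2: (12.958,-7.94) -> (15.05,-7.261) [heading=18, draw]
PD: pen down
Final: pos=(15.05,-7.261), heading=18, 3 segment(s) drawn

Segment endpoints: x in {0, 1.83, 12.958, 15.05}, y in {-11.556, -7.94, -7.261, 0}
xmin=0, ymin=-11.556, xmax=15.05, ymax=0

Answer: 0 -11.556 15.05 0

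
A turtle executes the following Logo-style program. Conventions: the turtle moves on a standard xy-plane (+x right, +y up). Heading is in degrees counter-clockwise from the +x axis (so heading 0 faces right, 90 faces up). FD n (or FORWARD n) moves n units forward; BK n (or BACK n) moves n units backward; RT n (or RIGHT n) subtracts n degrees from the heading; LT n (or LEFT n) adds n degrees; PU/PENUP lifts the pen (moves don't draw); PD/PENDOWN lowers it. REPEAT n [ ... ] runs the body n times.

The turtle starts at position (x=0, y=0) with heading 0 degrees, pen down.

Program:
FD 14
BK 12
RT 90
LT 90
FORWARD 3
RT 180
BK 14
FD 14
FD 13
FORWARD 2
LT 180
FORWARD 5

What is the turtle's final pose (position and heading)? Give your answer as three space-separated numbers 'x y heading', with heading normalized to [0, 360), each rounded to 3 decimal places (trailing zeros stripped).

Executing turtle program step by step:
Start: pos=(0,0), heading=0, pen down
FD 14: (0,0) -> (14,0) [heading=0, draw]
BK 12: (14,0) -> (2,0) [heading=0, draw]
RT 90: heading 0 -> 270
LT 90: heading 270 -> 0
FD 3: (2,0) -> (5,0) [heading=0, draw]
RT 180: heading 0 -> 180
BK 14: (5,0) -> (19,0) [heading=180, draw]
FD 14: (19,0) -> (5,0) [heading=180, draw]
FD 13: (5,0) -> (-8,0) [heading=180, draw]
FD 2: (-8,0) -> (-10,0) [heading=180, draw]
LT 180: heading 180 -> 0
FD 5: (-10,0) -> (-5,0) [heading=0, draw]
Final: pos=(-5,0), heading=0, 8 segment(s) drawn

Answer: -5 0 0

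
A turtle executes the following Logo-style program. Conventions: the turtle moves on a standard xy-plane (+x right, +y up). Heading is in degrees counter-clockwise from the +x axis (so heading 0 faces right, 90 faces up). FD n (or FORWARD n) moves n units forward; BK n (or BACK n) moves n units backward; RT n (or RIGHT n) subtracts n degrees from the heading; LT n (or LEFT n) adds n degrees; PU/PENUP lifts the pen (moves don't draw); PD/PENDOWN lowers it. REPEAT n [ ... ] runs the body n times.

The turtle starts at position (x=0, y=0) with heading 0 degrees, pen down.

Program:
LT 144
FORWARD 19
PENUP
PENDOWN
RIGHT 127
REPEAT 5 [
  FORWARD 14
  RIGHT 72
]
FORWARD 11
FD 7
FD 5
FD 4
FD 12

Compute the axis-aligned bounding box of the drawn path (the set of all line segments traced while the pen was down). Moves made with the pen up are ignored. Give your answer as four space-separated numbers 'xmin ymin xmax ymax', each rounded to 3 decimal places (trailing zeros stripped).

Answer: -15.616 -7.388 21.925 22.57

Derivation:
Executing turtle program step by step:
Start: pos=(0,0), heading=0, pen down
LT 144: heading 0 -> 144
FD 19: (0,0) -> (-15.371,11.168) [heading=144, draw]
PU: pen up
PD: pen down
RT 127: heading 144 -> 17
REPEAT 5 [
  -- iteration 1/5 --
  FD 14: (-15.371,11.168) -> (-1.983,15.261) [heading=17, draw]
  RT 72: heading 17 -> 305
  -- iteration 2/5 --
  FD 14: (-1.983,15.261) -> (6.047,3.793) [heading=305, draw]
  RT 72: heading 305 -> 233
  -- iteration 3/5 --
  FD 14: (6.047,3.793) -> (-2.378,-7.388) [heading=233, draw]
  RT 72: heading 233 -> 161
  -- iteration 4/5 --
  FD 14: (-2.378,-7.388) -> (-15.616,-2.83) [heading=161, draw]
  RT 72: heading 161 -> 89
  -- iteration 5/5 --
  FD 14: (-15.616,-2.83) -> (-15.371,11.168) [heading=89, draw]
  RT 72: heading 89 -> 17
]
FD 11: (-15.371,11.168) -> (-4.852,14.384) [heading=17, draw]
FD 7: (-4.852,14.384) -> (1.842,16.431) [heading=17, draw]
FD 5: (1.842,16.431) -> (6.624,17.892) [heading=17, draw]
FD 4: (6.624,17.892) -> (10.449,19.062) [heading=17, draw]
FD 12: (10.449,19.062) -> (21.925,22.57) [heading=17, draw]
Final: pos=(21.925,22.57), heading=17, 11 segment(s) drawn

Segment endpoints: x in {-15.616, -15.371, -15.371, -4.852, -2.378, -1.983, 0, 1.842, 6.047, 6.624, 10.449, 21.925}, y in {-7.388, -2.83, 0, 3.793, 11.168, 11.168, 14.384, 15.261, 16.431, 17.892, 19.062, 22.57}
xmin=-15.616, ymin=-7.388, xmax=21.925, ymax=22.57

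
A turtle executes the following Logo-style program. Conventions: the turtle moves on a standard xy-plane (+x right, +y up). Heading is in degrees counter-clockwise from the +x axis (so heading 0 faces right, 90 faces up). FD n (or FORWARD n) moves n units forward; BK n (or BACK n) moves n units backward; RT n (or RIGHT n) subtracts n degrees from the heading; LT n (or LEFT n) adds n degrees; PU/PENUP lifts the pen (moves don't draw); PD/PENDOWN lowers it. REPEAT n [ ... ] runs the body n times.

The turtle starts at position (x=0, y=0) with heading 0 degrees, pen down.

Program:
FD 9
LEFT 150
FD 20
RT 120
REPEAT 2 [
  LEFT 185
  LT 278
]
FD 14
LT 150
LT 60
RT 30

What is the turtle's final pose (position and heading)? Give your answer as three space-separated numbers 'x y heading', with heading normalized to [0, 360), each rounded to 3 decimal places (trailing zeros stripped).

Executing turtle program step by step:
Start: pos=(0,0), heading=0, pen down
FD 9: (0,0) -> (9,0) [heading=0, draw]
LT 150: heading 0 -> 150
FD 20: (9,0) -> (-8.321,10) [heading=150, draw]
RT 120: heading 150 -> 30
REPEAT 2 [
  -- iteration 1/2 --
  LT 185: heading 30 -> 215
  LT 278: heading 215 -> 133
  -- iteration 2/2 --
  LT 185: heading 133 -> 318
  LT 278: heading 318 -> 236
]
FD 14: (-8.321,10) -> (-16.149,-1.607) [heading=236, draw]
LT 150: heading 236 -> 26
LT 60: heading 26 -> 86
RT 30: heading 86 -> 56
Final: pos=(-16.149,-1.607), heading=56, 3 segment(s) drawn

Answer: -16.149 -1.607 56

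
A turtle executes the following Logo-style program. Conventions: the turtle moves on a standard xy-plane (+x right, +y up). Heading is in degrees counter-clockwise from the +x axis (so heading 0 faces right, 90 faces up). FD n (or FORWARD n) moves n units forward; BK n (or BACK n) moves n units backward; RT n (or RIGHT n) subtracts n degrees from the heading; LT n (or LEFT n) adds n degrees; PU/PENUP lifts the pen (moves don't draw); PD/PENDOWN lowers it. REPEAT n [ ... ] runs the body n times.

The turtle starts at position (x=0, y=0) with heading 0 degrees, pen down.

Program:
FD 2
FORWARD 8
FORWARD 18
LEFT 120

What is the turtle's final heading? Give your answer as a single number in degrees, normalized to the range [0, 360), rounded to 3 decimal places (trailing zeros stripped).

Answer: 120

Derivation:
Executing turtle program step by step:
Start: pos=(0,0), heading=0, pen down
FD 2: (0,0) -> (2,0) [heading=0, draw]
FD 8: (2,0) -> (10,0) [heading=0, draw]
FD 18: (10,0) -> (28,0) [heading=0, draw]
LT 120: heading 0 -> 120
Final: pos=(28,0), heading=120, 3 segment(s) drawn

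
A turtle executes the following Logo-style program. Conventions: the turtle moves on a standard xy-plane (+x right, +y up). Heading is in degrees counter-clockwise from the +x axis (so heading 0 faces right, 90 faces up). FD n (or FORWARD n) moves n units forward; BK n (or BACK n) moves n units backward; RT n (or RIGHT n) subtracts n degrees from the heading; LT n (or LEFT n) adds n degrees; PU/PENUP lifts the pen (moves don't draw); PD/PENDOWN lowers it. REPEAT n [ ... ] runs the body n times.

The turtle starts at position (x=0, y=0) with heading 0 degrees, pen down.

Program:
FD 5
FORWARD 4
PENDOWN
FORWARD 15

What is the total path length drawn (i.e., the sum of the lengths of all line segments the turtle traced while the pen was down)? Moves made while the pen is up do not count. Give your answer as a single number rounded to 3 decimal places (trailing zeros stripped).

Answer: 24

Derivation:
Executing turtle program step by step:
Start: pos=(0,0), heading=0, pen down
FD 5: (0,0) -> (5,0) [heading=0, draw]
FD 4: (5,0) -> (9,0) [heading=0, draw]
PD: pen down
FD 15: (9,0) -> (24,0) [heading=0, draw]
Final: pos=(24,0), heading=0, 3 segment(s) drawn

Segment lengths:
  seg 1: (0,0) -> (5,0), length = 5
  seg 2: (5,0) -> (9,0), length = 4
  seg 3: (9,0) -> (24,0), length = 15
Total = 24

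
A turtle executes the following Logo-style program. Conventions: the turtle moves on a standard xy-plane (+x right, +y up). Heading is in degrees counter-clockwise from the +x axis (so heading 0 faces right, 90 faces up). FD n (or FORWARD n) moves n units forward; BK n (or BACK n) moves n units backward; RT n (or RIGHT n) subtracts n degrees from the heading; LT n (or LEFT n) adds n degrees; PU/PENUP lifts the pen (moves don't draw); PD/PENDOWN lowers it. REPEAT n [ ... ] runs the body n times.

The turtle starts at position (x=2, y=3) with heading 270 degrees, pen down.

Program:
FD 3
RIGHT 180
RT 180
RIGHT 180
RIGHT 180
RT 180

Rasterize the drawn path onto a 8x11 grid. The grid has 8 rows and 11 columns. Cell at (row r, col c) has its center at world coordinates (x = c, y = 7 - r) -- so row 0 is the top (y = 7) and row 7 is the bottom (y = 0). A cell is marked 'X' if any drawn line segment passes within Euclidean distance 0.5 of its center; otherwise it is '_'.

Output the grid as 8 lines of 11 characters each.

Answer: ___________
___________
___________
___________
__X________
__X________
__X________
__X________

Derivation:
Segment 0: (2,3) -> (2,0)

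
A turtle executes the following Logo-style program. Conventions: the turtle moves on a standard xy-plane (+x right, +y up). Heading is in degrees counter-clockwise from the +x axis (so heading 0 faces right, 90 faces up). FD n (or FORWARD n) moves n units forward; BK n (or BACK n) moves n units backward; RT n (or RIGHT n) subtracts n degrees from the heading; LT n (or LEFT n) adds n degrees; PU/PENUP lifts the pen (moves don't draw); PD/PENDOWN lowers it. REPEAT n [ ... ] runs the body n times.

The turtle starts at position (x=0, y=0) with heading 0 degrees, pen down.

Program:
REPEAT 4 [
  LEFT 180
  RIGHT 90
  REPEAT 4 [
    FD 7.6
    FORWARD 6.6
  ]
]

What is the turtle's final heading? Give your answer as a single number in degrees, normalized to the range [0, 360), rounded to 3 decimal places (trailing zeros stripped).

Executing turtle program step by step:
Start: pos=(0,0), heading=0, pen down
REPEAT 4 [
  -- iteration 1/4 --
  LT 180: heading 0 -> 180
  RT 90: heading 180 -> 90
  REPEAT 4 [
    -- iteration 1/4 --
    FD 7.6: (0,0) -> (0,7.6) [heading=90, draw]
    FD 6.6: (0,7.6) -> (0,14.2) [heading=90, draw]
    -- iteration 2/4 --
    FD 7.6: (0,14.2) -> (0,21.8) [heading=90, draw]
    FD 6.6: (0,21.8) -> (0,28.4) [heading=90, draw]
    -- iteration 3/4 --
    FD 7.6: (0,28.4) -> (0,36) [heading=90, draw]
    FD 6.6: (0,36) -> (0,42.6) [heading=90, draw]
    -- iteration 4/4 --
    FD 7.6: (0,42.6) -> (0,50.2) [heading=90, draw]
    FD 6.6: (0,50.2) -> (0,56.8) [heading=90, draw]
  ]
  -- iteration 2/4 --
  LT 180: heading 90 -> 270
  RT 90: heading 270 -> 180
  REPEAT 4 [
    -- iteration 1/4 --
    FD 7.6: (0,56.8) -> (-7.6,56.8) [heading=180, draw]
    FD 6.6: (-7.6,56.8) -> (-14.2,56.8) [heading=180, draw]
    -- iteration 2/4 --
    FD 7.6: (-14.2,56.8) -> (-21.8,56.8) [heading=180, draw]
    FD 6.6: (-21.8,56.8) -> (-28.4,56.8) [heading=180, draw]
    -- iteration 3/4 --
    FD 7.6: (-28.4,56.8) -> (-36,56.8) [heading=180, draw]
    FD 6.6: (-36,56.8) -> (-42.6,56.8) [heading=180, draw]
    -- iteration 4/4 --
    FD 7.6: (-42.6,56.8) -> (-50.2,56.8) [heading=180, draw]
    FD 6.6: (-50.2,56.8) -> (-56.8,56.8) [heading=180, draw]
  ]
  -- iteration 3/4 --
  LT 180: heading 180 -> 0
  RT 90: heading 0 -> 270
  REPEAT 4 [
    -- iteration 1/4 --
    FD 7.6: (-56.8,56.8) -> (-56.8,49.2) [heading=270, draw]
    FD 6.6: (-56.8,49.2) -> (-56.8,42.6) [heading=270, draw]
    -- iteration 2/4 --
    FD 7.6: (-56.8,42.6) -> (-56.8,35) [heading=270, draw]
    FD 6.6: (-56.8,35) -> (-56.8,28.4) [heading=270, draw]
    -- iteration 3/4 --
    FD 7.6: (-56.8,28.4) -> (-56.8,20.8) [heading=270, draw]
    FD 6.6: (-56.8,20.8) -> (-56.8,14.2) [heading=270, draw]
    -- iteration 4/4 --
    FD 7.6: (-56.8,14.2) -> (-56.8,6.6) [heading=270, draw]
    FD 6.6: (-56.8,6.6) -> (-56.8,0) [heading=270, draw]
  ]
  -- iteration 4/4 --
  LT 180: heading 270 -> 90
  RT 90: heading 90 -> 0
  REPEAT 4 [
    -- iteration 1/4 --
    FD 7.6: (-56.8,0) -> (-49.2,0) [heading=0, draw]
    FD 6.6: (-49.2,0) -> (-42.6,0) [heading=0, draw]
    -- iteration 2/4 --
    FD 7.6: (-42.6,0) -> (-35,0) [heading=0, draw]
    FD 6.6: (-35,0) -> (-28.4,0) [heading=0, draw]
    -- iteration 3/4 --
    FD 7.6: (-28.4,0) -> (-20.8,0) [heading=0, draw]
    FD 6.6: (-20.8,0) -> (-14.2,0) [heading=0, draw]
    -- iteration 4/4 --
    FD 7.6: (-14.2,0) -> (-6.6,0) [heading=0, draw]
    FD 6.6: (-6.6,0) -> (0,0) [heading=0, draw]
  ]
]
Final: pos=(0,0), heading=0, 32 segment(s) drawn

Answer: 0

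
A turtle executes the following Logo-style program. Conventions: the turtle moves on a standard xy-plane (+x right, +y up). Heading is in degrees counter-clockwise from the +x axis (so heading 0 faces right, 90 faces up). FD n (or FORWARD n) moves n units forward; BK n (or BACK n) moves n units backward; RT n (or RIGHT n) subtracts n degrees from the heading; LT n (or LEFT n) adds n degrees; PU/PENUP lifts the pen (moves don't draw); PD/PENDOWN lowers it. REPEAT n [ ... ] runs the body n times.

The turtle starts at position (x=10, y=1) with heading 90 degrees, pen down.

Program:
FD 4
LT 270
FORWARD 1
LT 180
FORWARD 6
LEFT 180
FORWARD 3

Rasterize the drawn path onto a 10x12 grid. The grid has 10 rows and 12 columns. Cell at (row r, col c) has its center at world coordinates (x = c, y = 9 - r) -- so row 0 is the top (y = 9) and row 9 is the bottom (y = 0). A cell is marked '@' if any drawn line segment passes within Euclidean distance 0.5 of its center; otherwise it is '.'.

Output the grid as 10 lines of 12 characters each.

Segment 0: (10,1) -> (10,5)
Segment 1: (10,5) -> (11,5)
Segment 2: (11,5) -> (5,5)
Segment 3: (5,5) -> (8,5)

Answer: ............
............
............
............
.....@@@@@@@
..........@.
..........@.
..........@.
..........@.
............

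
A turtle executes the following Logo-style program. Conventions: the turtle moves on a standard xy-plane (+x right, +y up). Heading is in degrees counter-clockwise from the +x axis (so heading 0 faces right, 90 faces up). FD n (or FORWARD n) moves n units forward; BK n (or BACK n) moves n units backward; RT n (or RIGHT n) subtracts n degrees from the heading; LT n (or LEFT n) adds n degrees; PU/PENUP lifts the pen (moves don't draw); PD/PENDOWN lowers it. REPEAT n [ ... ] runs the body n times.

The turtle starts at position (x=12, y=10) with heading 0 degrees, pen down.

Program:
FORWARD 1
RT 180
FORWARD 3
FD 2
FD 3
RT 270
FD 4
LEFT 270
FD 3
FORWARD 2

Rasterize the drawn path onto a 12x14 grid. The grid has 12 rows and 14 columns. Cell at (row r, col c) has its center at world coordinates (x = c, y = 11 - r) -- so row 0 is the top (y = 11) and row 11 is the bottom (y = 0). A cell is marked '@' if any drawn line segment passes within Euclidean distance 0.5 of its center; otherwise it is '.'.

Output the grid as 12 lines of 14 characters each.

Segment 0: (12,10) -> (13,10)
Segment 1: (13,10) -> (10,10)
Segment 2: (10,10) -> (8,10)
Segment 3: (8,10) -> (5,10)
Segment 4: (5,10) -> (5,6)
Segment 5: (5,6) -> (2,6)
Segment 6: (2,6) -> (0,6)

Answer: ..............
.....@@@@@@@@@
.....@........
.....@........
.....@........
@@@@@@........
..............
..............
..............
..............
..............
..............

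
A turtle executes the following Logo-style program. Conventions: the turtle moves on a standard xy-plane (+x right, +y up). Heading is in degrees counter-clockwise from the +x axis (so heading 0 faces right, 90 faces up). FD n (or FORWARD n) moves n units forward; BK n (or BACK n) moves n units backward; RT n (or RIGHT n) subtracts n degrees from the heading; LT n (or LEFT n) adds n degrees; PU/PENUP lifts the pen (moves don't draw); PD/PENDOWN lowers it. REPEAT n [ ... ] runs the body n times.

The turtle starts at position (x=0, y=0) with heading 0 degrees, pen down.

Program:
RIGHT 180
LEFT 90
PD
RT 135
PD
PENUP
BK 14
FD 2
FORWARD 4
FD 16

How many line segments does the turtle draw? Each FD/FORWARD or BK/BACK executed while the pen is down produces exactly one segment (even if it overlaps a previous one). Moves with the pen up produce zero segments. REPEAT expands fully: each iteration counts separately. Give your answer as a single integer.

Executing turtle program step by step:
Start: pos=(0,0), heading=0, pen down
RT 180: heading 0 -> 180
LT 90: heading 180 -> 270
PD: pen down
RT 135: heading 270 -> 135
PD: pen down
PU: pen up
BK 14: (0,0) -> (9.899,-9.899) [heading=135, move]
FD 2: (9.899,-9.899) -> (8.485,-8.485) [heading=135, move]
FD 4: (8.485,-8.485) -> (5.657,-5.657) [heading=135, move]
FD 16: (5.657,-5.657) -> (-5.657,5.657) [heading=135, move]
Final: pos=(-5.657,5.657), heading=135, 0 segment(s) drawn
Segments drawn: 0

Answer: 0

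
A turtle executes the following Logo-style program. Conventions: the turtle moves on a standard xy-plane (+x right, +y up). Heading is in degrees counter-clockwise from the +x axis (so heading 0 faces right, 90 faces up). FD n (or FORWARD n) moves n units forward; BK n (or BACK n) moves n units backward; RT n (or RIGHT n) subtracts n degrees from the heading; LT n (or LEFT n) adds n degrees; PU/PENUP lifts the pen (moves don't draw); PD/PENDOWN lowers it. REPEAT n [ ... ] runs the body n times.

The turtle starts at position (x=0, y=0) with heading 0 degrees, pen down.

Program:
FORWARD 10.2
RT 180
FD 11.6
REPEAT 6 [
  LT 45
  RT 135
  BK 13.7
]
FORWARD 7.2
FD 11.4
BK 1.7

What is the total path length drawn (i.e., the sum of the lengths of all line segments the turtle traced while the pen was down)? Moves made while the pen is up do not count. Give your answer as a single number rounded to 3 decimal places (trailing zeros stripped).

Answer: 124.3

Derivation:
Executing turtle program step by step:
Start: pos=(0,0), heading=0, pen down
FD 10.2: (0,0) -> (10.2,0) [heading=0, draw]
RT 180: heading 0 -> 180
FD 11.6: (10.2,0) -> (-1.4,0) [heading=180, draw]
REPEAT 6 [
  -- iteration 1/6 --
  LT 45: heading 180 -> 225
  RT 135: heading 225 -> 90
  BK 13.7: (-1.4,0) -> (-1.4,-13.7) [heading=90, draw]
  -- iteration 2/6 --
  LT 45: heading 90 -> 135
  RT 135: heading 135 -> 0
  BK 13.7: (-1.4,-13.7) -> (-15.1,-13.7) [heading=0, draw]
  -- iteration 3/6 --
  LT 45: heading 0 -> 45
  RT 135: heading 45 -> 270
  BK 13.7: (-15.1,-13.7) -> (-15.1,0) [heading=270, draw]
  -- iteration 4/6 --
  LT 45: heading 270 -> 315
  RT 135: heading 315 -> 180
  BK 13.7: (-15.1,0) -> (-1.4,0) [heading=180, draw]
  -- iteration 5/6 --
  LT 45: heading 180 -> 225
  RT 135: heading 225 -> 90
  BK 13.7: (-1.4,0) -> (-1.4,-13.7) [heading=90, draw]
  -- iteration 6/6 --
  LT 45: heading 90 -> 135
  RT 135: heading 135 -> 0
  BK 13.7: (-1.4,-13.7) -> (-15.1,-13.7) [heading=0, draw]
]
FD 7.2: (-15.1,-13.7) -> (-7.9,-13.7) [heading=0, draw]
FD 11.4: (-7.9,-13.7) -> (3.5,-13.7) [heading=0, draw]
BK 1.7: (3.5,-13.7) -> (1.8,-13.7) [heading=0, draw]
Final: pos=(1.8,-13.7), heading=0, 11 segment(s) drawn

Segment lengths:
  seg 1: (0,0) -> (10.2,0), length = 10.2
  seg 2: (10.2,0) -> (-1.4,0), length = 11.6
  seg 3: (-1.4,0) -> (-1.4,-13.7), length = 13.7
  seg 4: (-1.4,-13.7) -> (-15.1,-13.7), length = 13.7
  seg 5: (-15.1,-13.7) -> (-15.1,0), length = 13.7
  seg 6: (-15.1,0) -> (-1.4,0), length = 13.7
  seg 7: (-1.4,0) -> (-1.4,-13.7), length = 13.7
  seg 8: (-1.4,-13.7) -> (-15.1,-13.7), length = 13.7
  seg 9: (-15.1,-13.7) -> (-7.9,-13.7), length = 7.2
  seg 10: (-7.9,-13.7) -> (3.5,-13.7), length = 11.4
  seg 11: (3.5,-13.7) -> (1.8,-13.7), length = 1.7
Total = 124.3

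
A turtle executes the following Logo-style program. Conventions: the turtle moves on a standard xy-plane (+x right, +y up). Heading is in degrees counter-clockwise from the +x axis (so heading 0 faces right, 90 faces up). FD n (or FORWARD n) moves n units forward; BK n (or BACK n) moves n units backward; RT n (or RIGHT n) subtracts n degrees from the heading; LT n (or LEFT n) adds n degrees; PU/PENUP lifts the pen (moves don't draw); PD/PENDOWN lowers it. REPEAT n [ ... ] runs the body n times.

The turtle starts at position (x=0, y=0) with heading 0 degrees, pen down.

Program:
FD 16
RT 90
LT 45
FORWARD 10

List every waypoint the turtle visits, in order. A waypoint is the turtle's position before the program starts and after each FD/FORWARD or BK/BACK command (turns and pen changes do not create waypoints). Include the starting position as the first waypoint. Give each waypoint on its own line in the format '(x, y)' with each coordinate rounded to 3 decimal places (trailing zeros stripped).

Answer: (0, 0)
(16, 0)
(23.071, -7.071)

Derivation:
Executing turtle program step by step:
Start: pos=(0,0), heading=0, pen down
FD 16: (0,0) -> (16,0) [heading=0, draw]
RT 90: heading 0 -> 270
LT 45: heading 270 -> 315
FD 10: (16,0) -> (23.071,-7.071) [heading=315, draw]
Final: pos=(23.071,-7.071), heading=315, 2 segment(s) drawn
Waypoints (3 total):
(0, 0)
(16, 0)
(23.071, -7.071)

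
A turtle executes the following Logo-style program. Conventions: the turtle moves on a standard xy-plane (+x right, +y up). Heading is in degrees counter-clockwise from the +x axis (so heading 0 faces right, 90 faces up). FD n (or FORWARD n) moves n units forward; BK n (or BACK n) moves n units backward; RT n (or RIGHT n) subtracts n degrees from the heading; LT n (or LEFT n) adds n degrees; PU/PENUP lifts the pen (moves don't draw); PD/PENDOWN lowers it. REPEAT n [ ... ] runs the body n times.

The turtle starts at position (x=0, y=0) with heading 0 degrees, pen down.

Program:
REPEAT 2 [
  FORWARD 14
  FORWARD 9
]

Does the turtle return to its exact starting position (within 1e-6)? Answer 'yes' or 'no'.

Answer: no

Derivation:
Executing turtle program step by step:
Start: pos=(0,0), heading=0, pen down
REPEAT 2 [
  -- iteration 1/2 --
  FD 14: (0,0) -> (14,0) [heading=0, draw]
  FD 9: (14,0) -> (23,0) [heading=0, draw]
  -- iteration 2/2 --
  FD 14: (23,0) -> (37,0) [heading=0, draw]
  FD 9: (37,0) -> (46,0) [heading=0, draw]
]
Final: pos=(46,0), heading=0, 4 segment(s) drawn

Start position: (0, 0)
Final position: (46, 0)
Distance = 46; >= 1e-6 -> NOT closed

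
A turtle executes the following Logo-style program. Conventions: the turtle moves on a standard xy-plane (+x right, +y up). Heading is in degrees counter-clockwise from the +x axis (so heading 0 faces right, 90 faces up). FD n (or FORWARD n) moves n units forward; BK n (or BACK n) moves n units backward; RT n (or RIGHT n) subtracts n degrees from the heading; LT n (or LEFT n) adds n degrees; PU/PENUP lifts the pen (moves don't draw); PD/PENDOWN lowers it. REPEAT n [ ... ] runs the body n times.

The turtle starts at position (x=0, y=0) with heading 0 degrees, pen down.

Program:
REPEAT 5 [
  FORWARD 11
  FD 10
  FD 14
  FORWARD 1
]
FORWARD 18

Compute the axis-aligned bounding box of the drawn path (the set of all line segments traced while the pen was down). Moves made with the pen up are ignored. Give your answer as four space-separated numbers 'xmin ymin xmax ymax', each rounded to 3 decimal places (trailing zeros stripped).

Answer: 0 0 198 0

Derivation:
Executing turtle program step by step:
Start: pos=(0,0), heading=0, pen down
REPEAT 5 [
  -- iteration 1/5 --
  FD 11: (0,0) -> (11,0) [heading=0, draw]
  FD 10: (11,0) -> (21,0) [heading=0, draw]
  FD 14: (21,0) -> (35,0) [heading=0, draw]
  FD 1: (35,0) -> (36,0) [heading=0, draw]
  -- iteration 2/5 --
  FD 11: (36,0) -> (47,0) [heading=0, draw]
  FD 10: (47,0) -> (57,0) [heading=0, draw]
  FD 14: (57,0) -> (71,0) [heading=0, draw]
  FD 1: (71,0) -> (72,0) [heading=0, draw]
  -- iteration 3/5 --
  FD 11: (72,0) -> (83,0) [heading=0, draw]
  FD 10: (83,0) -> (93,0) [heading=0, draw]
  FD 14: (93,0) -> (107,0) [heading=0, draw]
  FD 1: (107,0) -> (108,0) [heading=0, draw]
  -- iteration 4/5 --
  FD 11: (108,0) -> (119,0) [heading=0, draw]
  FD 10: (119,0) -> (129,0) [heading=0, draw]
  FD 14: (129,0) -> (143,0) [heading=0, draw]
  FD 1: (143,0) -> (144,0) [heading=0, draw]
  -- iteration 5/5 --
  FD 11: (144,0) -> (155,0) [heading=0, draw]
  FD 10: (155,0) -> (165,0) [heading=0, draw]
  FD 14: (165,0) -> (179,0) [heading=0, draw]
  FD 1: (179,0) -> (180,0) [heading=0, draw]
]
FD 18: (180,0) -> (198,0) [heading=0, draw]
Final: pos=(198,0), heading=0, 21 segment(s) drawn

Segment endpoints: x in {0, 11, 21, 35, 36, 47, 57, 71, 72, 83, 93, 107, 108, 119, 129, 143, 144, 155, 165, 179, 180, 198}, y in {0}
xmin=0, ymin=0, xmax=198, ymax=0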